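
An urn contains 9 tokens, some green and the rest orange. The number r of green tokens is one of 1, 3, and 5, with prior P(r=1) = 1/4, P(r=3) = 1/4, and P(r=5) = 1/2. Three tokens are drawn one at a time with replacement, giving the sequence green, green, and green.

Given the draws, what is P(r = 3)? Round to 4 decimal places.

0.0971

For each hypothesis, P(data | H) works out to: P(data | r = 1) = (1/9)(1/9)(1/9) = 0.0013717; P(data | r = 3) = (3/9)(3/9)(3/9) = 0.037037; P(data | r = 5) = (5/9)(5/9)(5/9) = 0.17147.
Weighting by the prior gives 1/4 · 0.0013717 = 0.00034294, 1/4 · 0.037037 = 0.0092593, 1/2 · 0.17147 = 0.085734; these sum to 0.095336.
So P(r = 3 | data) = (0.0092593) / (0.095336) = 0.097122.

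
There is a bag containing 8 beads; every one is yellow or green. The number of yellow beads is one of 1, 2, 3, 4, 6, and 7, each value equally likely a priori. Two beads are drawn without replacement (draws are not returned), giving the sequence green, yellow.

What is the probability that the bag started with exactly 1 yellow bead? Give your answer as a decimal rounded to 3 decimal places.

Under each hypothesis, the probability of the observed sequence is: P(data | r = 1) = (7/8)(1/7) = 1/8; P(data | r = 2) = (6/8)(2/7) = 3/14; P(data | r = 3) = (5/8)(3/7) = 15/56; P(data | r = 4) = (4/8)(4/7) = 2/7; P(data | r = 6) = (2/8)(6/7) = 3/14; P(data | r = 7) = (1/8)(7/7) = 1/8.
The prior-weighted likelihoods are 1/6 · 1/8 = 1/48, 1/6 · 3/14 = 1/28, 1/6 · 15/56 = 5/112, 1/6 · 2/7 = 1/21, 1/6 · 3/14 = 1/28, 1/6 · 1/8 = 1/48; with total 23/112.
Therefore the posterior P(r = 1 | data) = (1/48) / (23/112) = 7/69.

0.101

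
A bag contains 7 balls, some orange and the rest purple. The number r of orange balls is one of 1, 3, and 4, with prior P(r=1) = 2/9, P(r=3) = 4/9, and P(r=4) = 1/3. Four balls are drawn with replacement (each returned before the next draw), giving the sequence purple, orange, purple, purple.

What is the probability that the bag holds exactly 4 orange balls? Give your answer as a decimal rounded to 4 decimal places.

0.2126

Under each hypothesis, the probability of the observed sequence is: P(data | r = 1) = (6/7)(1/7)(6/7)(6/7) = 0.089963; P(data | r = 3) = (4/7)(3/7)(4/7)(4/7) = 0.079967; P(data | r = 4) = (3/7)(4/7)(3/7)(3/7) = 0.044981.
Multiplying each by its prior: 2/9 · 0.089963 = 0.019992, 4/9 · 0.079967 = 0.035541, 1/3 · 0.044981 = 0.014994; summing to 0.070526.
So P(r = 4 | data) = (0.014994) / (0.070526) = 0.2126.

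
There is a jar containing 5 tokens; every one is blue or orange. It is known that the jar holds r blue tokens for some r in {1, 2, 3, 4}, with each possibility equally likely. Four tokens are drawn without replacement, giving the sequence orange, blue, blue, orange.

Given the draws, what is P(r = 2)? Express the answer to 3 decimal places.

0.500

Compute the likelihood of the observed sequence for each case: P(data | r = 1) = (4/5)(1/4)(0/3) = 0; P(data | r = 2) = (3/5)(2/4)(1/3)(2/2) = 1/10; P(data | r = 3) = (2/5)(3/4)(2/3)(1/2) = 1/10; P(data | r = 4) = (1/5)(4/4)(3/3)(0/2) = 0.
Multiplying each by its prior: 1/4 · 0 = 0, 1/4 · 1/10 = 1/40, 1/4 · 1/10 = 1/40, 1/4 · 0 = 0; these sum to 1/20.
By Bayes' rule, P(r = 2 | data) = (1/40) / (1/20) = 1/2.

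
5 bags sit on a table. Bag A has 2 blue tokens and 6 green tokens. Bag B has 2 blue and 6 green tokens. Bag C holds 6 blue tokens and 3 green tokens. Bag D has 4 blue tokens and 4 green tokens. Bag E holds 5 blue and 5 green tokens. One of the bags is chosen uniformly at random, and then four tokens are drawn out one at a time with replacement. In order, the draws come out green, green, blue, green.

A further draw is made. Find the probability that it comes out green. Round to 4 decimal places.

0.6348

For each hypothesis, P(data | H) works out to: P(data | bag A) = (6/8)(6/8)(2/8)(6/8) = 0.10547; P(data | bag B) = (6/8)(6/8)(2/8)(6/8) = 0.10547; P(data | bag C) = (3/9)(3/9)(6/9)(3/9) = 0.024691; P(data | bag D) = (4/8)(4/8)(4/8)(4/8) = 0.0625; P(data | bag E) = (5/10)(5/10)(5/10)(5/10) = 0.0625.
Multiplying each by its prior: 1/5 · 0.10547 = 0.021094, 1/5 · 0.10547 = 0.021094, 1/5 · 0.024691 = 0.0049383, 1/5 · 0.0625 = 0.0125, 1/5 · 0.0625 = 0.0125; these sum to 0.072126.
Normalising, the posterior is P(bag A | data) = 0.29246, P(bag B | data) = 0.29246, P(bag C | data) = 0.068468, P(bag D | data) = 0.17331, P(bag E | data) = 0.17331.
Averaging over the posterior, P(green next | data) = (3/4)(0.29246) + (3/4)(0.29246) + (1/3)(0.068468) + (1/2)(0.17331) + (1/2)(0.17331) = 0.63482.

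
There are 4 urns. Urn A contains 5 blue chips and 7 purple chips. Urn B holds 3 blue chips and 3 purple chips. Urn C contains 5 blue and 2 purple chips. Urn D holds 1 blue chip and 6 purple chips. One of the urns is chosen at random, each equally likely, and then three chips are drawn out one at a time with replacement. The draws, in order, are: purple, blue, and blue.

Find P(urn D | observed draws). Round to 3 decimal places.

0.045

For each hypothesis, P(data | H) works out to: P(data | urn A) = (7/12)(5/12)(5/12) = 0.10127; P(data | urn B) = (3/6)(3/6)(3/6) = 0.125; P(data | urn C) = (2/7)(5/7)(5/7) = 0.14577; P(data | urn D) = (6/7)(1/7)(1/7) = 0.017493.
The prior-weighted likelihoods are 1/4 · 0.10127 = 0.025318, 1/4 · 0.125 = 0.03125, 1/4 · 0.14577 = 0.036443, 1/4 · 0.017493 = 0.0043732; with total 0.097385.
Therefore the posterior P(urn D | data) = (0.0043732) / (0.097385) = 0.044906.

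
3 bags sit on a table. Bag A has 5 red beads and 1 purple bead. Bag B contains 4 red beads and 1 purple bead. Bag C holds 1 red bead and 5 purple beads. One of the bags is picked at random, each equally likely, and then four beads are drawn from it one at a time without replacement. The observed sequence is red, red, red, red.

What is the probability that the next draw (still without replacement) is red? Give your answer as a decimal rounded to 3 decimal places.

The likelihood of the observed sequence under each hypothesis: P(data | bag A) = (5/6)(4/5)(3/4)(2/3) = 1/3; P(data | bag B) = (4/5)(3/4)(2/3)(1/2) = 1/5; P(data | bag C) = (1/6)(0/5) = 0.
The prior-weighted likelihoods are 1/3 · 1/3 = 1/9, 1/3 · 1/5 = 1/15, 1/3 · 0 = 0; summing to 8/45.
Normalising, the posterior is P(bag A | data) = 5/8, P(bag B | data) = 3/8, P(bag C | data) = 0.
So P(red next | data) = Σ P(red next | H) P(H | data) = (1/2)(5/8) + (0)(3/8) = 5/16.

0.313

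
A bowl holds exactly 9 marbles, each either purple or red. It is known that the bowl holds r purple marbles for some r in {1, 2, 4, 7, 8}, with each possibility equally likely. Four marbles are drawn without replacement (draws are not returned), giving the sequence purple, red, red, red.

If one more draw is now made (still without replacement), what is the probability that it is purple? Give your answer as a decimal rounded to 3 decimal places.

0.229

Compute the likelihood of the observed sequence for each case: P(data | r = 1) = (1/9)(8/8)(7/7)(6/6) = 0.11111; P(data | r = 2) = (2/9)(7/8)(6/7)(5/6) = 0.13889; P(data | r = 4) = (4/9)(5/8)(4/7)(3/6) = 0.079365; P(data | r = 7) = (7/9)(2/8)(1/7)(0/6) = 0; P(data | r = 8) = (8/9)(1/8)(0/7) = 0.
Weighting by the prior gives 1/5 · 0.11111 = 0.022222, 1/5 · 0.13889 = 0.027778, 1/5 · 0.079365 = 0.015873, 1/5 · 0 = 0, 1/5 · 0 = 0; summing to 0.065873.
The posterior is then P(r = 1 | data) = 0.33735, P(r = 2 | data) = 0.42169, P(r = 4 | data) = 0.24096, P(r = 7 | data) = 0, P(r = 8 | data) = 0.
Averaging over the posterior, P(purple next | data) = (0)(0.33735) + (1/5)(0.42169) + (3/5)(0.24096) = 0.22892.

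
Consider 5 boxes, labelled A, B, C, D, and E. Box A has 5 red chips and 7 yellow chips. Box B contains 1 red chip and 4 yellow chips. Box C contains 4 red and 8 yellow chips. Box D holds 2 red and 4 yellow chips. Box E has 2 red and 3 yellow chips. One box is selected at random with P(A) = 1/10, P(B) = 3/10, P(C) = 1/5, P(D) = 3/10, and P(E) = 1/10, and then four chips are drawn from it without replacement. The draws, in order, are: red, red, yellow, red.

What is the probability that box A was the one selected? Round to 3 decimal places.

Under each hypothesis, the probability of the observed sequence is: P(data | box A) = (5/12)(4/11)(7/10)(3/9) = 0.035354; P(data | box B) = (1/5)(0/4) = 0; P(data | box C) = (4/12)(3/11)(8/10)(2/9) = 0.016162; P(data | box D) = (2/6)(1/5)(4/4)(0/3) = 0; P(data | box E) = (2/5)(1/4)(3/3)(0/2) = 0.
The prior-weighted likelihoods are 1/10 · 0.035354 = 0.0035354, 3/10 · 0 = 0, 1/5 · 0.016162 = 0.0032323, 3/10 · 0 = 0, 1/10 · 0 = 0; summing to 0.0067677.
Therefore the posterior P(box A | data) = (0.0035354) / (0.0067677) = 0.52239.

0.522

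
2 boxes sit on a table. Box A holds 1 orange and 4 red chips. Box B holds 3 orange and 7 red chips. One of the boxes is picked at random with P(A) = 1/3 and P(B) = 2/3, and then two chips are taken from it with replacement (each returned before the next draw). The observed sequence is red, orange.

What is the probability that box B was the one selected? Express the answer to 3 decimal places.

Under each hypothesis, the probability of the observed sequence is: P(data | box A) = (4/5)(1/5) = 4/25; P(data | box B) = (7/10)(3/10) = 21/100.
Weighting by the prior gives 1/3 · 4/25 = 4/75, 2/3 · 21/100 = 7/50; these sum to 29/150.
By Bayes' rule, P(box B | data) = (7/50) / (29/150) = 21/29.

0.724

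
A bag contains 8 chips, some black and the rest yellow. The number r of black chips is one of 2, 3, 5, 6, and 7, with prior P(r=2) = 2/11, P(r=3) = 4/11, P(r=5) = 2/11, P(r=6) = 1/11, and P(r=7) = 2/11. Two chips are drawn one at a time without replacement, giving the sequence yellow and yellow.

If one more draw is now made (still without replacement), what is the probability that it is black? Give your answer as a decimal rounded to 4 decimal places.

0.4675

Under each hypothesis, the probability of the observed sequence is: P(data | r = 2) = (6/8)(5/7) = 15/28; P(data | r = 3) = (5/8)(4/7) = 5/14; P(data | r = 5) = (3/8)(2/7) = 3/28; P(data | r = 6) = (2/8)(1/7) = 1/28; P(data | r = 7) = (1/8)(0/7) = 0.
Weighting by the prior gives 2/11 · 15/28 = 15/154, 4/11 · 5/14 = 10/77, 2/11 · 3/28 = 3/154, 1/11 · 1/28 = 1/308, 2/11 · 0 = 0; these sum to 1/4.
The posterior is then P(r = 2 | data) = 30/77, P(r = 3 | data) = 40/77, P(r = 5 | data) = 6/77, P(r = 6 | data) = 1/77, P(r = 7 | data) = 0.
So P(black next | data) = Σ P(black next | H) P(H | data) = (1/3)(30/77) + (1/2)(40/77) + (5/6)(6/77) + (1)(1/77) = 36/77.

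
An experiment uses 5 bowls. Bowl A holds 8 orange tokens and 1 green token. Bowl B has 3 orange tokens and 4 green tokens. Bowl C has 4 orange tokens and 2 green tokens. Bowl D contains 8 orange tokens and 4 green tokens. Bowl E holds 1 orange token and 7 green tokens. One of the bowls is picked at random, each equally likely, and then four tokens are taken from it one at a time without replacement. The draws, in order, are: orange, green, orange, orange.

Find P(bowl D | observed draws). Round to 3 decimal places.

The likelihood of the observed sequence under each hypothesis: P(data | bowl A) = (8/9)(1/8)(7/7)(6/6) = 0.11111; P(data | bowl B) = (3/7)(4/6)(2/5)(1/4) = 0.028571; P(data | bowl C) = (4/6)(2/5)(3/4)(2/3) = 0.13333; P(data | bowl D) = (8/12)(4/11)(7/10)(6/9) = 0.11313; P(data | bowl E) = (1/8)(7/7)(0/6) = 0.
The prior-weighted likelihoods are 1/5 · 0.11111 = 0.022222, 1/5 · 0.028571 = 0.0057143, 1/5 · 0.13333 = 0.026667, 1/5 · 0.11313 = 0.022626, 1/5 · 0 = 0; these sum to 0.077229.
By Bayes' rule, P(bowl D | data) = (0.022626) / (0.077229) = 0.29297.

0.293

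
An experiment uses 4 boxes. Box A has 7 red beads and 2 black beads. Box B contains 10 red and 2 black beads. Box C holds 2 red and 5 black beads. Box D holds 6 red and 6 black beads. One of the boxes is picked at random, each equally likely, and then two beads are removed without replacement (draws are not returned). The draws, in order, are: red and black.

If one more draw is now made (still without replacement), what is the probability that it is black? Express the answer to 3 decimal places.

0.432

The likelihood of the observed sequence under each hypothesis: P(data | box A) = (7/9)(2/8) = 0.19444; P(data | box B) = (10/12)(2/11) = 0.15152; P(data | box C) = (2/7)(5/6) = 0.2381; P(data | box D) = (6/12)(6/11) = 0.27273.
Multiplying each by its prior: 1/4 · 0.19444 = 0.048611, 1/4 · 0.15152 = 0.037879, 1/4 · 0.2381 = 0.059524, 1/4 · 0.27273 = 0.068182; with total 0.2142.
The posterior is then P(box A | data) = 0.22695, P(box B | data) = 0.17684, P(box C | data) = 0.27789, P(box D | data) = 0.31832.
So P(black next | data) = Σ P(black next | H) P(H | data) = (1/7)(0.22695) + (1/10)(0.17684) + (4/5)(0.27789) + (1/2)(0.31832) = 0.43158.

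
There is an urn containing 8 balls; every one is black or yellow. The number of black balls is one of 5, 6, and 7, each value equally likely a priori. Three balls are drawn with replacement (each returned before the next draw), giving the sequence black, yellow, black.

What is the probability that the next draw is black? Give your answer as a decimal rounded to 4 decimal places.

Compute the likelihood of the observed sequence for each case: P(data | r = 5) = (5/8)(3/8)(5/8) = 0.14648; P(data | r = 6) = (6/8)(2/8)(6/8) = 0.14062; P(data | r = 7) = (7/8)(1/8)(7/8) = 0.095703.
The prior-weighted likelihoods are 1/3 · 0.14648 = 0.048828, 1/3 · 0.14062 = 0.046875, 1/3 · 0.095703 = 0.031901; summing to 0.1276.
Normalising, the posterior is P(r = 5 | data) = 0.38265, P(r = 6 | data) = 0.36735, P(r = 7 | data) = 0.25.
Averaging over the posterior, P(black next | data) = (5/8)(0.38265) + (3/4)(0.36735) + (7/8)(0.25) = 0.73342.

0.7334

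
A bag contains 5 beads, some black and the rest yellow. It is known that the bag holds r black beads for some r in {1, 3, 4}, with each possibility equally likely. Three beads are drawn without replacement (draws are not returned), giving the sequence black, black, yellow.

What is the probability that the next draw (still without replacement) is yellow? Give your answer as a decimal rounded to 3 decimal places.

Under each hypothesis, the probability of the observed sequence is: P(data | r = 1) = (1/5)(0/4) = 0; P(data | r = 3) = (3/5)(2/4)(2/3) = 1/5; P(data | r = 4) = (4/5)(3/4)(1/3) = 1/5.
Weighting by the prior gives 1/3 · 0 = 0, 1/3 · 1/5 = 1/15, 1/3 · 1/5 = 1/15; summing to 2/15.
Dividing through by the total gives posterior P(r = 1 | data) = 0, P(r = 3 | data) = 1/2, P(r = 4 | data) = 1/2.
Averaging over the posterior, P(yellow next | data) = (1/2)(1/2) + (0)(1/2) = 1/4.

0.250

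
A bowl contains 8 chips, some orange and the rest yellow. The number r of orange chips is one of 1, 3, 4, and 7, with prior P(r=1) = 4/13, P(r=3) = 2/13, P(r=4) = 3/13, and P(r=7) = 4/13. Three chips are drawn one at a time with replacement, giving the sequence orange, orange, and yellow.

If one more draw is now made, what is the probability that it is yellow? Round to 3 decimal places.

For each hypothesis, P(data | H) works out to: P(data | r = 1) = (1/8)(1/8)(7/8) = 0.013672; P(data | r = 3) = (3/8)(3/8)(5/8) = 0.087891; P(data | r = 4) = (4/8)(4/8)(4/8) = 0.125; P(data | r = 7) = (7/8)(7/8)(1/8) = 0.095703.
Weighting by the prior gives 4/13 · 0.013672 = 0.0042067, 2/13 · 0.087891 = 0.013522, 3/13 · 0.125 = 0.028846, 4/13 · 0.095703 = 0.029447; summing to 0.076022.
Normalising, the posterior is P(r = 1 | data) = 0.055336, P(r = 3 | data) = 0.17787, P(r = 4 | data) = 0.37945, P(r = 7 | data) = 0.38735.
So P(yellow next | data) = Σ P(yellow next | H) P(H | data) = (7/8)(0.055336) + (5/8)(0.17787) + (1/2)(0.37945) + (1/8)(0.38735) = 0.39773.

0.398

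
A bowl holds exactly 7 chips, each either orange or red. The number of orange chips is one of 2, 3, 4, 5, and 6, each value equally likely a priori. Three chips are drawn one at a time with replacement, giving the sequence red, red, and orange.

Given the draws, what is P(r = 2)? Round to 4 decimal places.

0.3125

The likelihood of the observed sequence under each hypothesis: P(data | r = 2) = (5/7)(5/7)(2/7) = 0.14577; P(data | r = 3) = (4/7)(4/7)(3/7) = 0.13994; P(data | r = 4) = (3/7)(3/7)(4/7) = 0.10496; P(data | r = 5) = (2/7)(2/7)(5/7) = 0.058309; P(data | r = 6) = (1/7)(1/7)(6/7) = 0.017493.
Weighting by the prior gives 1/5 · 0.14577 = 0.029155, 1/5 · 0.13994 = 0.027988, 1/5 · 0.10496 = 0.020991, 1/5 · 0.058309 = 0.011662, 1/5 · 0.017493 = 0.0034985; these sum to 0.093294.
So P(r = 2 | data) = (0.029155) / (0.093294) = 0.3125.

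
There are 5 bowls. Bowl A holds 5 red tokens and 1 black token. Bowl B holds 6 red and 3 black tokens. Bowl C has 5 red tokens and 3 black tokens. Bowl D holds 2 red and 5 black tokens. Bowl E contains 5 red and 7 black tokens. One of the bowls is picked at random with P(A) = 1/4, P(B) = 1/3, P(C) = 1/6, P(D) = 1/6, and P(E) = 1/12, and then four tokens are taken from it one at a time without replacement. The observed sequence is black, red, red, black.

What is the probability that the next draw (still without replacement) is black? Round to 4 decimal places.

0.4073

Compute the likelihood of the observed sequence for each case: P(data | bowl A) = (1/6)(5/5)(4/4)(0/3) = 0; P(data | bowl B) = (3/9)(6/8)(5/7)(2/6) = 0.059524; P(data | bowl C) = (3/8)(5/7)(4/6)(2/5) = 0.071429; P(data | bowl D) = (5/7)(2/6)(1/5)(4/4) = 0.047619; P(data | bowl E) = (7/12)(5/11)(4/10)(6/9) = 0.070707.
The prior-weighted likelihoods are 1/4 · 0 = 0, 1/3 · 0.059524 = 0.019841, 1/6 · 0.071429 = 0.011905, 1/6 · 0.047619 = 0.0079365, 1/12 · 0.070707 = 0.0058923; with total 0.045575.
Normalising, the posterior is P(bowl A | data) = 0, P(bowl B | data) = 0.43536, P(bowl C | data) = 0.26121, P(bowl D | data) = 0.17414, P(bowl E | data) = 0.12929.
Averaging over the posterior, P(black next | data) = (1/5)(0.43536) + (1/4)(0.26121) + (1)(0.17414) + (5/8)(0.12929) = 0.40732.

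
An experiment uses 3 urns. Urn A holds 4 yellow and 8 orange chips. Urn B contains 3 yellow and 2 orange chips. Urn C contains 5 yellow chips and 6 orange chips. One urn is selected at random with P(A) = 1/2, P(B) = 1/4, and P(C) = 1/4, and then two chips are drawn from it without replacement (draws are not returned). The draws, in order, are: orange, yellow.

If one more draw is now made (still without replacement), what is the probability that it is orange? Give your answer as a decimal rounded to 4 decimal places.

0.5587

Under each hypothesis, the probability of the observed sequence is: P(data | urn A) = (8/12)(4/11) = 0.24242; P(data | urn B) = (2/5)(3/4) = 0.3; P(data | urn C) = (6/11)(5/10) = 0.27273.
Multiplying each by its prior: 1/2 · 0.24242 = 0.12121, 1/4 · 0.3 = 0.075, 1/4 · 0.27273 = 0.068182; with total 0.26439.
Normalising, the posterior is P(urn A | data) = 0.45845, P(urn B | data) = 0.28367, P(urn C | data) = 0.25788.
The predictive probability is P(orange next | data) = (7/10)(0.45845) + (1/3)(0.28367) + (5/9)(0.25788) = 0.55874.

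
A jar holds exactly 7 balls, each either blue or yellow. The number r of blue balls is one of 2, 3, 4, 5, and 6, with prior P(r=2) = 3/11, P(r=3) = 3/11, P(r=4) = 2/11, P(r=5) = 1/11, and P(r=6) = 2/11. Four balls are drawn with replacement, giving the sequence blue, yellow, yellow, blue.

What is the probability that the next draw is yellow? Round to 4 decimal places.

The likelihood of the observed sequence under each hypothesis: P(data | r = 2) = (2/7)(5/7)(5/7)(2/7) = 0.041649; P(data | r = 3) = (3/7)(4/7)(4/7)(3/7) = 0.059975; P(data | r = 4) = (4/7)(3/7)(3/7)(4/7) = 0.059975; P(data | r = 5) = (5/7)(2/7)(2/7)(5/7) = 0.041649; P(data | r = 6) = (6/7)(1/7)(1/7)(6/7) = 0.014994.
Multiplying each by its prior: 3/11 · 0.041649 = 0.011359, 3/11 · 0.059975 = 0.016357, 2/11 · 0.059975 = 0.010905, 1/11 · 0.041649 = 0.0037863, 2/11 · 0.014994 = 0.0027261; summing to 0.045133.
The posterior is then P(r = 2 | data) = 0.25168, P(r = 3 | data) = 0.36242, P(r = 4 | data) = 0.24161, P(r = 5 | data) = 0.083893, P(r = 6 | data) = 0.060403.
The predictive probability is P(yellow next | data) = (5/7)(0.25168) + (4/7)(0.36242) + (3/7)(0.24161) + (2/7)(0.083893) + (1/7)(0.060403) = 0.52301.

0.5230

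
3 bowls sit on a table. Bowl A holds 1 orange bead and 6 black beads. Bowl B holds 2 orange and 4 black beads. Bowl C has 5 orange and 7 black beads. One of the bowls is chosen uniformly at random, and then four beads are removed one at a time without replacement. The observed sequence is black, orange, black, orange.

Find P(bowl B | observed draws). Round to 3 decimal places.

0.485

The likelihood of the observed sequence under each hypothesis: P(data | bowl A) = (6/7)(1/6)(5/5)(0/4) = 0; P(data | bowl B) = (4/6)(2/5)(3/4)(1/3) = 0.066667; P(data | bowl C) = (7/12)(5/11)(6/10)(4/9) = 0.070707.
Multiplying each by its prior: 1/3 · 0 = 0, 1/3 · 0.066667 = 0.022222, 1/3 · 0.070707 = 0.023569; summing to 0.045791.
By Bayes' rule, P(bowl B | data) = (0.022222) / (0.045791) = 0.48529.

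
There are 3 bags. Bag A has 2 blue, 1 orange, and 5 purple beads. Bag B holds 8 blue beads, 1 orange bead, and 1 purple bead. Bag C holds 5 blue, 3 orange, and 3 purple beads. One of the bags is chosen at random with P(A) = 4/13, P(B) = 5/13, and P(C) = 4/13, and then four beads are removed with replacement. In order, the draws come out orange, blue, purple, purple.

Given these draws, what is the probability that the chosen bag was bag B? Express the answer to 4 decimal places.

For each hypothesis, P(data | H) works out to: P(data | bag A) = (1/8)(2/8)(5/8)(5/8) = 0.012207; P(data | bag B) = (1/10)(8/10)(1/10)(1/10) = 0.0008; P(data | bag C) = (3/11)(5/11)(3/11)(3/11) = 0.0092207.
The prior-weighted likelihoods are 4/13 · 0.012207 = 0.003756, 5/13 · 0.0008 = 0.00030769, 4/13 · 0.0092207 = 0.0028371; these sum to 0.0069008.
So P(bag B | data) = (0.00030769) / (0.0069008) = 0.044588.

0.0446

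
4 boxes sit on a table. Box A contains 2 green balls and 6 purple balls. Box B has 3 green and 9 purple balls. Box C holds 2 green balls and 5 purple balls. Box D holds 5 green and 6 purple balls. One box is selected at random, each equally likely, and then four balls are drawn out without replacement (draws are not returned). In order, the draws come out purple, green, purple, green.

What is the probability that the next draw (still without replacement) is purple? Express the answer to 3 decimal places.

0.811

Under each hypothesis, the probability of the observed sequence is: P(data | box A) = (6/8)(2/7)(5/6)(1/5) = 1/28; P(data | box B) = (9/12)(3/11)(8/10)(2/9) = 2/55; P(data | box C) = (5/7)(2/6)(4/5)(1/4) = 1/21; P(data | box D) = (6/11)(5/10)(5/9)(4/8) = 5/66.
Multiplying each by its prior: 1/4 · 1/28 = 1/112, 1/4 · 2/55 = 1/110, 1/4 · 1/21 = 1/84, 1/4 · 5/66 = 5/264; with total 43/880.
Normalising, the posterior is P(box A | data) = 55/301, P(box B | data) = 8/43, P(box C | data) = 220/903, P(box D | data) = 50/129.
So P(purple next | data) = Σ P(purple next | H) P(H | data) = (1)(55/301) + (7/8)(8/43) + (1)(220/903) + (4/7)(50/129) = 244/301.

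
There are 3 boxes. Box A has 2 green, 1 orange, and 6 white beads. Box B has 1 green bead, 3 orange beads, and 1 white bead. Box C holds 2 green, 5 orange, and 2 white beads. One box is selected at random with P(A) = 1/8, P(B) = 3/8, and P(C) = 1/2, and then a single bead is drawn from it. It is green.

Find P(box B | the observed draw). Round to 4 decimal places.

0.3506

Under each hypothesis, the probability of this draw is: P(data | box A) = (2/9) = 2/9; P(data | box B) = (1/5) = 1/5; P(data | box C) = (2/9) = 2/9.
The prior-weighted likelihoods are 1/8 · 2/9 = 1/36, 3/8 · 1/5 = 3/40, 1/2 · 2/9 = 1/9; with total 77/360.
So P(box B | data) = (3/40) / (77/360) = 27/77.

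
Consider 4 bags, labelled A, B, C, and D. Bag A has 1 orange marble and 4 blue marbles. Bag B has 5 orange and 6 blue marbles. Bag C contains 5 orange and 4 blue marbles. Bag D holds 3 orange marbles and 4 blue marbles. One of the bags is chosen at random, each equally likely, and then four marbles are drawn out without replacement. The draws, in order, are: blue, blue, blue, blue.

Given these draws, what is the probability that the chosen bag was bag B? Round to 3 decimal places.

Compute the likelihood of the observed sequence for each case: P(data | bag A) = (4/5)(3/4)(2/3)(1/2) = 0.2; P(data | bag B) = (6/11)(5/10)(4/9)(3/8) = 0.045455; P(data | bag C) = (4/9)(3/8)(2/7)(1/6) = 0.0079365; P(data | bag D) = (4/7)(3/6)(2/5)(1/4) = 0.028571.
Weighting by the prior gives 1/4 · 0.2 = 0.05, 1/4 · 0.045455 = 0.011364, 1/4 · 0.0079365 = 0.0019841, 1/4 · 0.028571 = 0.0071429; these sum to 0.070491.
Therefore the posterior P(bag B | data) = (0.011364) / (0.070491) = 0.16121.

0.161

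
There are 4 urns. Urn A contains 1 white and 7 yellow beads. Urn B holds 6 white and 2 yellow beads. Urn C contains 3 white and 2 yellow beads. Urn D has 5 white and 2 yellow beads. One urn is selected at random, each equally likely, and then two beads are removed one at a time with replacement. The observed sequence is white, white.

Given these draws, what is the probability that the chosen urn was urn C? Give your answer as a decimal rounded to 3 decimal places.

For each hypothesis, P(data | H) works out to: P(data | urn A) = (1/8)(1/8) = 0.015625; P(data | urn B) = (6/8)(6/8) = 0.5625; P(data | urn C) = (3/5)(3/5) = 0.36; P(data | urn D) = (5/7)(5/7) = 0.5102.
Multiplying each by its prior: 1/4 · 0.015625 = 0.0039062, 1/4 · 0.5625 = 0.14062, 1/4 · 0.36 = 0.09, 1/4 · 0.5102 = 0.12755; summing to 0.36208.
Hence P(urn C | data) = (0.09) / (0.36208) = 0.24856.

0.249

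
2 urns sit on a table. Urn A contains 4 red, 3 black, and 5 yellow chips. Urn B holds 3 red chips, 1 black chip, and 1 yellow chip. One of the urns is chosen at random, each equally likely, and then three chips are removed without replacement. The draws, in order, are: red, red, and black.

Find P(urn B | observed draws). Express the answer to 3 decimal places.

0.786

Compute the likelihood of the observed sequence for each case: P(data | urn A) = (4/12)(3/11)(3/10) = 3/110; P(data | urn B) = (3/5)(2/4)(1/3) = 1/10.
Multiplying each by its prior: 1/2 · 3/110 = 3/220, 1/2 · 1/10 = 1/20; with total 7/110.
Hence P(urn B | data) = (1/20) / (7/110) = 11/14.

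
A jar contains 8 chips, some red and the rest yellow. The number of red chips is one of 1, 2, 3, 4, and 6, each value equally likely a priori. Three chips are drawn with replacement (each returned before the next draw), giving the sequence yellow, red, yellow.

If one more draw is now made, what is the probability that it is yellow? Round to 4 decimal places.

0.6400

Under each hypothesis, the probability of the observed sequence is: P(data | r = 1) = (7/8)(1/8)(7/8) = 0.095703; P(data | r = 2) = (6/8)(2/8)(6/8) = 0.14062; P(data | r = 3) = (5/8)(3/8)(5/8) = 0.14648; P(data | r = 4) = (4/8)(4/8)(4/8) = 0.125; P(data | r = 6) = (2/8)(6/8)(2/8) = 0.046875.
Weighting by the prior gives 1/5 · 0.095703 = 0.019141, 1/5 · 0.14062 = 0.028125, 1/5 · 0.14648 = 0.029297, 1/5 · 0.125 = 0.025, 1/5 · 0.046875 = 0.009375; with total 0.11094.
Normalising, the posterior is P(r = 1 | data) = 0.17254, P(r = 2 | data) = 0.25352, P(r = 3 | data) = 0.26408, P(r = 4 | data) = 0.22535, P(r = 6 | data) = 0.084507.
The predictive probability is P(yellow next | data) = (7/8)(0.17254) + (3/4)(0.25352) + (5/8)(0.26408) + (1/2)(0.22535) + (1/4)(0.084507) = 0.63996.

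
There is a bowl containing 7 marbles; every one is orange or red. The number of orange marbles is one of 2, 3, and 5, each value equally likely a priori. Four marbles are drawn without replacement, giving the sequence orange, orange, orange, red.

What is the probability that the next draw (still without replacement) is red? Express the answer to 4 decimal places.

For each hypothesis, P(data | H) works out to: P(data | r = 2) = (2/7)(1/6)(0/5) = 0; P(data | r = 3) = (3/7)(2/6)(1/5)(4/4) = 1/35; P(data | r = 5) = (5/7)(4/6)(3/5)(2/4) = 1/7.
Multiplying each by its prior: 1/3 · 0 = 0, 1/3 · 1/35 = 1/105, 1/3 · 1/7 = 1/21; with total 2/35.
Normalising, the posterior is P(r = 2 | data) = 0, P(r = 3 | data) = 1/6, P(r = 5 | data) = 5/6.
Averaging over the posterior, P(red next | data) = (1)(1/6) + (1/3)(5/6) = 4/9.

0.4444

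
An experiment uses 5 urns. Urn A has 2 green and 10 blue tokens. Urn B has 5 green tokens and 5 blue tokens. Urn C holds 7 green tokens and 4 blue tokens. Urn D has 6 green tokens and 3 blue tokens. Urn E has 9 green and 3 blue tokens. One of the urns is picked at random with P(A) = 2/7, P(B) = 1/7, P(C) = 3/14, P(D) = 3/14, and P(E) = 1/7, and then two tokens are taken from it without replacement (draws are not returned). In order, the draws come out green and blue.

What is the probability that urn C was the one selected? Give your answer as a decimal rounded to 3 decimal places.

For each hypothesis, P(data | H) works out to: P(data | urn A) = (2/12)(10/11) = 0.15152; P(data | urn B) = (5/10)(5/9) = 0.27778; P(data | urn C) = (7/11)(4/10) = 0.25455; P(data | urn D) = (6/9)(3/8) = 0.25; P(data | urn E) = (9/12)(3/11) = 0.20455.
The prior-weighted likelihoods are 2/7 · 0.15152 = 0.04329, 1/7 · 0.27778 = 0.039683, 3/14 · 0.25455 = 0.054545, 3/14 · 0.25 = 0.053571, 1/7 · 0.20455 = 0.029221; summing to 0.22031.
By Bayes' rule, P(urn C | data) = (0.054545) / (0.22031) = 0.24758.

0.248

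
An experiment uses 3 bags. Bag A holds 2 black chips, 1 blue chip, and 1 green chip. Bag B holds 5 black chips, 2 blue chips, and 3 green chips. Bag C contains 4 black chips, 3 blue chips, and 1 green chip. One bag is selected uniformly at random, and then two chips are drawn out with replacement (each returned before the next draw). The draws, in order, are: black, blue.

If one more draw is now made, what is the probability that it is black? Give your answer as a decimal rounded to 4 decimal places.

0.5000

For each hypothesis, P(data | H) works out to: P(data | bag A) = (2/4)(1/4) = 1/8; P(data | bag B) = (5/10)(2/10) = 1/10; P(data | bag C) = (4/8)(3/8) = 3/16.
Multiplying each by its prior: 1/3 · 1/8 = 1/24, 1/3 · 1/10 = 1/30, 1/3 · 3/16 = 1/16; with total 11/80.
Normalising, the posterior is P(bag A | data) = 10/33, P(bag B | data) = 8/33, P(bag C | data) = 5/11.
So P(black next | data) = Σ P(black next | H) P(H | data) = (1/2)(10/33) + (1/2)(8/33) + (1/2)(5/11) = 1/2.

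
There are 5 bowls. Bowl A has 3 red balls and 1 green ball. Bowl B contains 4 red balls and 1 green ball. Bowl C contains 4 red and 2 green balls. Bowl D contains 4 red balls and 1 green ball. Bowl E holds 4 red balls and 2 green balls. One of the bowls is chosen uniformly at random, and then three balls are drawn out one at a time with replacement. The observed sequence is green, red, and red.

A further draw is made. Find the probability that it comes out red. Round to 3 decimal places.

For each hypothesis, P(data | H) works out to: P(data | bowl A) = (1/4)(3/4)(3/4) = 0.14062; P(data | bowl B) = (1/5)(4/5)(4/5) = 0.128; P(data | bowl C) = (2/6)(4/6)(4/6) = 0.14815; P(data | bowl D) = (1/5)(4/5)(4/5) = 0.128; P(data | bowl E) = (2/6)(4/6)(4/6) = 0.14815.
Weighting by the prior gives 1/5 · 0.14062 = 0.028125, 1/5 · 0.128 = 0.0256, 1/5 · 0.14815 = 0.02963, 1/5 · 0.128 = 0.0256, 1/5 · 0.14815 = 0.02963; summing to 0.13858.
Dividing through by the total gives posterior P(bowl A | data) = 0.20295, P(bowl B | data) = 0.18473, P(bowl C | data) = 0.2138, P(bowl D | data) = 0.18473, P(bowl E | data) = 0.2138.
The predictive probability is P(red next | data) = (3/4)(0.20295) + (4/5)(0.18473) + (2/3)(0.2138) + (4/5)(0.18473) + (2/3)(0.2138) = 0.73284.

0.733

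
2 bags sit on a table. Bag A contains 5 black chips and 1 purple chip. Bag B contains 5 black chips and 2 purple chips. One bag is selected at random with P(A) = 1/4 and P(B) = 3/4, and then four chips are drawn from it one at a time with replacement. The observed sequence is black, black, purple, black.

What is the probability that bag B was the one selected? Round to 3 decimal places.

Under each hypothesis, the probability of the observed sequence is: P(data | bag A) = (5/6)(5/6)(1/6)(5/6) = 0.096451; P(data | bag B) = (5/7)(5/7)(2/7)(5/7) = 0.10412.
The prior-weighted likelihoods are 1/4 · 0.096451 = 0.024113, 3/4 · 0.10412 = 0.078092; with total 0.10221.
Hence P(bag B | data) = (0.078092) / (0.10221) = 0.76408.

0.764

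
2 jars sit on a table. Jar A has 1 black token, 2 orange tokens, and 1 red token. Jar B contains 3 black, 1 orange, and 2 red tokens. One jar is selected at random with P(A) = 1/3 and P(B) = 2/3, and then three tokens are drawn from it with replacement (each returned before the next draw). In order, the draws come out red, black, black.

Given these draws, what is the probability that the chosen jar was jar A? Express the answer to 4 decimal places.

Compute the likelihood of the observed sequence for each case: P(data | jar A) = (1/4)(1/4)(1/4) = 1/64; P(data | jar B) = (2/6)(3/6)(3/6) = 1/12.
The prior-weighted likelihoods are 1/3 · 1/64 = 1/192, 2/3 · 1/12 = 1/18; summing to 35/576.
So P(jar A | data) = (1/192) / (35/576) = 3/35.

0.0857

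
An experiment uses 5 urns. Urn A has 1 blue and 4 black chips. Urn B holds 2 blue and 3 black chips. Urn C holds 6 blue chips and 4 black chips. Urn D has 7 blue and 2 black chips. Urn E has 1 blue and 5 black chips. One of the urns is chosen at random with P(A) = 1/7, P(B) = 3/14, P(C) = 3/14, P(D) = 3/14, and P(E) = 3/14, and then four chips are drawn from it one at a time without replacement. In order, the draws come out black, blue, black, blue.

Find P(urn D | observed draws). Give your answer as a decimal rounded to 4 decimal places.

The likelihood of the observed sequence under each hypothesis: P(data | urn A) = (4/5)(1/4)(3/3)(0/2) = 0; P(data | urn B) = (3/5)(2/4)(2/3)(1/2) = 0.1; P(data | urn C) = (4/10)(6/9)(3/8)(5/7) = 0.071429; P(data | urn D) = (2/9)(7/8)(1/7)(6/6) = 0.027778; P(data | urn E) = (5/6)(1/5)(4/4)(0/3) = 0.
Weighting by the prior gives 1/7 · 0 = 0, 3/14 · 0.1 = 0.021429, 3/14 · 0.071429 = 0.015306, 3/14 · 0.027778 = 0.0059524, 3/14 · 0 = 0; with total 0.042687.
Therefore the posterior P(urn D | data) = (0.0059524) / (0.042687) = 0.13944.

0.1394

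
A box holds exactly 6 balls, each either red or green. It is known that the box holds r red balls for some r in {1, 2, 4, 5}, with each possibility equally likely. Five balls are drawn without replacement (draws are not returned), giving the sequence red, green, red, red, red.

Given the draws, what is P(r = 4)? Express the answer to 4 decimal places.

0.2857

For each hypothesis, P(data | H) works out to: P(data | r = 1) = (1/6)(5/5)(0/4) = 0; P(data | r = 2) = (2/6)(4/5)(1/4)(0/3) = 0; P(data | r = 4) = (4/6)(2/5)(3/4)(2/3)(1/2) = 1/15; P(data | r = 5) = (5/6)(1/5)(4/4)(3/3)(2/2) = 1/6.
The prior-weighted likelihoods are 1/4 · 0 = 0, 1/4 · 0 = 0, 1/4 · 1/15 = 1/60, 1/4 · 1/6 = 1/24; summing to 7/120.
Hence P(r = 4 | data) = (1/60) / (7/120) = 2/7.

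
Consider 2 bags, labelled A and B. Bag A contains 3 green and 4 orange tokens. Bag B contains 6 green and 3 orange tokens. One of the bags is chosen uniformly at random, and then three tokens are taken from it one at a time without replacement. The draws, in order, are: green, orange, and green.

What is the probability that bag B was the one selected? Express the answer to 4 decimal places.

0.6098

Compute the likelihood of the observed sequence for each case: P(data | bag A) = (3/7)(4/6)(2/5) = 4/35; P(data | bag B) = (6/9)(3/8)(5/7) = 5/28.
Multiplying each by its prior: 1/2 · 4/35 = 2/35, 1/2 · 5/28 = 5/56; these sum to 41/280.
Therefore the posterior P(bag B | data) = (5/56) / (41/280) = 25/41.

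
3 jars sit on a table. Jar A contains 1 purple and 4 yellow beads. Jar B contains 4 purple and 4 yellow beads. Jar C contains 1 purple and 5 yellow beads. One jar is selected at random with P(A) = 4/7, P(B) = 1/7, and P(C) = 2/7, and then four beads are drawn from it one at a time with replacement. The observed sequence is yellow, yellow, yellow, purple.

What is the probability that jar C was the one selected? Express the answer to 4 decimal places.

0.2901

The likelihood of the observed sequence under each hypothesis: P(data | jar A) = (4/5)(4/5)(4/5)(1/5) = 0.1024; P(data | jar B) = (4/8)(4/8)(4/8)(4/8) = 0.0625; P(data | jar C) = (5/6)(5/6)(5/6)(1/6) = 0.096451.
The prior-weighted likelihoods are 4/7 · 0.1024 = 0.058514, 1/7 · 0.0625 = 0.0089286, 2/7 · 0.096451 = 0.027557; these sum to 0.095.
So P(jar C | data) = (0.027557) / (0.095) = 0.29008.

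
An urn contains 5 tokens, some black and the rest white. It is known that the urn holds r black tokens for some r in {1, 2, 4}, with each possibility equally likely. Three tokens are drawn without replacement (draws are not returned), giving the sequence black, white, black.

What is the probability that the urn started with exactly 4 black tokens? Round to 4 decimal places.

0.6667

Compute the likelihood of the observed sequence for each case: P(data | r = 1) = (1/5)(4/4)(0/3) = 0; P(data | r = 2) = (2/5)(3/4)(1/3) = 1/10; P(data | r = 4) = (4/5)(1/4)(3/3) = 1/5.
Weighting by the prior gives 1/3 · 0 = 0, 1/3 · 1/10 = 1/30, 1/3 · 1/5 = 1/15; summing to 1/10.
Hence P(r = 4 | data) = (1/15) / (1/10) = 2/3.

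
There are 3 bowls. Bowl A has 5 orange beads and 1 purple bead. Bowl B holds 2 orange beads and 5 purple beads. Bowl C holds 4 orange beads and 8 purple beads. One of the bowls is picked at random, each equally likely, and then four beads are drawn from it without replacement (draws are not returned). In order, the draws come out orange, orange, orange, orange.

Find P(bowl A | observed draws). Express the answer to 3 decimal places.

The likelihood of the observed sequence under each hypothesis: P(data | bowl A) = (5/6)(4/5)(3/4)(2/3) = 0.33333; P(data | bowl B) = (2/7)(1/6)(0/5) = 0; P(data | bowl C) = (4/12)(3/11)(2/10)(1/9) = 0.0020202.
The prior-weighted likelihoods are 1/3 · 0.33333 = 0.11111, 1/3 · 0 = 0, 1/3 · 0.0020202 = 0.0006734; with total 0.11178.
Therefore the posterior P(bowl A | data) = (0.11111) / (0.11178) = 0.99398.

0.994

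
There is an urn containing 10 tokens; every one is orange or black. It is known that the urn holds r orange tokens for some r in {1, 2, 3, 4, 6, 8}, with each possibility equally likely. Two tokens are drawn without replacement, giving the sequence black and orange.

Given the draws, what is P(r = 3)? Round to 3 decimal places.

0.191

Under each hypothesis, the probability of the observed sequence is: P(data | r = 1) = (9/10)(1/9) = 1/10; P(data | r = 2) = (8/10)(2/9) = 8/45; P(data | r = 3) = (7/10)(3/9) = 7/30; P(data | r = 4) = (6/10)(4/9) = 4/15; P(data | r = 6) = (4/10)(6/9) = 4/15; P(data | r = 8) = (2/10)(8/9) = 8/45.
Weighting by the prior gives 1/6 · 1/10 = 1/60, 1/6 · 8/45 = 4/135, 1/6 · 7/30 = 7/180, 1/6 · 4/15 = 2/45, 1/6 · 4/15 = 2/45, 1/6 · 8/45 = 4/135; with total 11/54.
Hence P(r = 3 | data) = (7/180) / (11/54) = 21/110.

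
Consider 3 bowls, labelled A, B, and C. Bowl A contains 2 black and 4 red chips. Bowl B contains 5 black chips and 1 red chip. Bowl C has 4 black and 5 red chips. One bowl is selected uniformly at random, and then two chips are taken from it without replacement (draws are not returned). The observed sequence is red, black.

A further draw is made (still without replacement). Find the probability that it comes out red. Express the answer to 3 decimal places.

0.504

Under each hypothesis, the probability of the observed sequence is: P(data | bowl A) = (4/6)(2/5) = 4/15; P(data | bowl B) = (1/6)(5/5) = 1/6; P(data | bowl C) = (5/9)(4/8) = 5/18.
Multiplying each by its prior: 1/3 · 4/15 = 4/45, 1/3 · 1/6 = 1/18, 1/3 · 5/18 = 5/54; these sum to 32/135.
The posterior is then P(bowl A | data) = 3/8, P(bowl B | data) = 15/64, P(bowl C | data) = 25/64.
So P(red next | data) = Σ P(red next | H) P(H | data) = (3/4)(3/8) + (0)(15/64) + (4/7)(25/64) = 113/224.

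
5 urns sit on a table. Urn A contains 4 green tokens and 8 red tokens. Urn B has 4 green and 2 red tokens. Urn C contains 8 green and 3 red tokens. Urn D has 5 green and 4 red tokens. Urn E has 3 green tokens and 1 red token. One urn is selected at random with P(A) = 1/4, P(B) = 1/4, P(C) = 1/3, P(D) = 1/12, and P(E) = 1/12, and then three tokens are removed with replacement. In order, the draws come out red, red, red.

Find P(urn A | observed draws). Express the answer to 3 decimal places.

0.750

Under each hypothesis, the probability of the observed sequence is: P(data | urn A) = (8/12)(8/12)(8/12) = 0.2963; P(data | urn B) = (2/6)(2/6)(2/6) = 0.037037; P(data | urn C) = (3/11)(3/11)(3/11) = 0.020285; P(data | urn D) = (4/9)(4/9)(4/9) = 0.087791; P(data | urn E) = (1/4)(1/4)(1/4) = 0.015625.
Multiplying each by its prior: 1/4 · 0.2963 = 0.074074, 1/4 · 0.037037 = 0.0092593, 1/3 · 0.020285 = 0.0067618, 1/12 · 0.087791 = 0.007316, 1/12 · 0.015625 = 0.0013021; with total 0.098713.
Therefore the posterior P(urn A | data) = (0.074074) / (0.098713) = 0.7504.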